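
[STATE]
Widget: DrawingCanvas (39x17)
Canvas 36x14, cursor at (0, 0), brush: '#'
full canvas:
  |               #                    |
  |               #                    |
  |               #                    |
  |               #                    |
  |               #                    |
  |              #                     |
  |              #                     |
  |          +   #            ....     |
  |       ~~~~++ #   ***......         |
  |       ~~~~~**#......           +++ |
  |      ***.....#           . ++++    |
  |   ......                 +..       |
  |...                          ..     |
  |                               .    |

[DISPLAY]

+              #                       
               #                       
               #                       
               #                       
               #                       
              #                        
              #                        
          +   #            ....        
       ~~~~++ #   ***......            
       ~~~~~**#......           +++    
      ***.....#           . ++++       
   ......                 +..          
...                          ..        
                               .       
                                       
                                       
                                       


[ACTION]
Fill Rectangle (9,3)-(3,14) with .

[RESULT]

+              #                       
               #                       
               #                       
   ............#                       
   ............#                       
   ............                        
   ............                        
   ............            ....        
   ............   ***......            
   ..................           +++    
      ***.....#           . ++++       
   ......                 +..          
...                          ..        
                               .       
                                       
                                       
                                       


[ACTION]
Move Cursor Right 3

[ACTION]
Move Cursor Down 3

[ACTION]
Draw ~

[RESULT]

               #                       
               #                       
               #                       
   ~...........#                       
   ............#                       
   ............                        
   ............                        
   ............            ....        
   ............   ***......            
   ..................           +++    
      ***.....#           . ++++       
   ......                 +..          
...                          ..        
                               .       
                                       
                                       
                                       


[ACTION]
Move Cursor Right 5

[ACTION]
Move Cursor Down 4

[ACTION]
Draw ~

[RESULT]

               #                       
               #                       
               #                       
   ~...........#                       
   ............#                       
   ............                        
   ............                        
   .....~......            ....        
   ............   ***......            
   ..................           +++    
      ***.....#           . ++++       
   ......                 +..          
...                          ..        
                               .       
                                       
                                       
                                       


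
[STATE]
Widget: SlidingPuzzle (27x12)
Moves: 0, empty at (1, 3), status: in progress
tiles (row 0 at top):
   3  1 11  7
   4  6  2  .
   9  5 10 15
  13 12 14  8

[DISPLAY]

┌────┬────┬────┬────┐      
│  3 │  1 │ 11 │  7 │      
├────┼────┼────┼────┤      
│  4 │  6 │  2 │    │      
├────┼────┼────┼────┤      
│  9 │  5 │ 10 │ 15 │      
├────┼────┼────┼────┤      
│ 13 │ 12 │ 14 │  8 │      
└────┴────┴────┴────┘      
Moves: 0                   
                           
                           


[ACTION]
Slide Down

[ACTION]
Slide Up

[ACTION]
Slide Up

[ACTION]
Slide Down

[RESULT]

┌────┬────┬────┬────┐      
│  3 │  1 │ 11 │  7 │      
├────┼────┼────┼────┤      
│  4 │  6 │  2 │    │      
├────┼────┼────┼────┤      
│  9 │  5 │ 10 │ 15 │      
├────┼────┼────┼────┤      
│ 13 │ 12 │ 14 │  8 │      
└────┴────┴────┴────┘      
Moves: 4                   
                           
                           


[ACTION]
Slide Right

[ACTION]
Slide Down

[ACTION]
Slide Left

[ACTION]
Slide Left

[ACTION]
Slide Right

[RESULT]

┌────┬────┬────┬────┐      
│  3 │  1 │    │  7 │      
├────┼────┼────┼────┤      
│  4 │  6 │ 11 │  2 │      
├────┼────┼────┼────┤      
│  9 │  5 │ 10 │ 15 │      
├────┼────┼────┼────┤      
│ 13 │ 12 │ 14 │  8 │      
└────┴────┴────┴────┘      
Moves: 8                   
                           
                           


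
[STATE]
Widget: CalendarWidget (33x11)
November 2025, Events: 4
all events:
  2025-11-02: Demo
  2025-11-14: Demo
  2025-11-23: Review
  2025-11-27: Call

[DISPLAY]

          November 2025          
Mo Tu We Th Fr Sa Su             
                1  2*            
 3  4  5  6  7  8  9             
10 11 12 13 14* 15 16            
17 18 19 20 21 22 23*            
24 25 26 27* 28 29 30            
                                 
                                 
                                 
                                 


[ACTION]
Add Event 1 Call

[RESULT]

          November 2025          
Mo Tu We Th Fr Sa Su             
                1*  2*           
 3  4  5  6  7  8  9             
10 11 12 13 14* 15 16            
17 18 19 20 21 22 23*            
24 25 26 27* 28 29 30            
                                 
                                 
                                 
                                 


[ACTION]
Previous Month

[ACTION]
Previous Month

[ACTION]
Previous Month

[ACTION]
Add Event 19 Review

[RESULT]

           August 2025           
Mo Tu We Th Fr Sa Su             
             1  2  3             
 4  5  6  7  8  9 10             
11 12 13 14 15 16 17             
18 19* 20 21 22 23 24            
25 26 27 28 29 30 31             
                                 
                                 
                                 
                                 


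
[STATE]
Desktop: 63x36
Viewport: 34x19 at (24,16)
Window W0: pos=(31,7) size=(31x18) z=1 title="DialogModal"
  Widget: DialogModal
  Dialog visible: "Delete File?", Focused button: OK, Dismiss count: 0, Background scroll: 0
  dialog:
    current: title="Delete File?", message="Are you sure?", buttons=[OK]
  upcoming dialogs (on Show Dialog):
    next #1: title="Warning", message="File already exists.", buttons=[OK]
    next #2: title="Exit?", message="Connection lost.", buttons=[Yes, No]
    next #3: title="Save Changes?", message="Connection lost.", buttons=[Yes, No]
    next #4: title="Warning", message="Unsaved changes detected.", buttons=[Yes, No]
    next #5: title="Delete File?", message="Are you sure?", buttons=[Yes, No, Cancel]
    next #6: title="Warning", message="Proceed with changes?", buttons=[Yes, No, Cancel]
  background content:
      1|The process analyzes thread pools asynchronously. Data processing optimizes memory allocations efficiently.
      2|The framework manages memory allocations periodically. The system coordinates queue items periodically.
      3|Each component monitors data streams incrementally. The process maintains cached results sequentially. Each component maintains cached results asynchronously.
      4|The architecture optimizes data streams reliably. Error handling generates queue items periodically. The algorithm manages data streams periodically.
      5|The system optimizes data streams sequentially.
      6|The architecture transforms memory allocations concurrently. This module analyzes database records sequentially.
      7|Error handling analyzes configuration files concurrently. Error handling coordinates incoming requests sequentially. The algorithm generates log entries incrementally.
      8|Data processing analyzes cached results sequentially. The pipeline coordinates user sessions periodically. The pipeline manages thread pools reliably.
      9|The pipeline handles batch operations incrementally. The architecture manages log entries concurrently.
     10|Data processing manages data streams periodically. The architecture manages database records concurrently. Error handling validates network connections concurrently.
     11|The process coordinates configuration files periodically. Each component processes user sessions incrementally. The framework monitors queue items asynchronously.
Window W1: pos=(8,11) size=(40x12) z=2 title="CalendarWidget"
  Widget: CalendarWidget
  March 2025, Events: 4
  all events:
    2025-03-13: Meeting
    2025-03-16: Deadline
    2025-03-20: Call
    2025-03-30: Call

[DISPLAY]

 1  2                  ┃sure? │ co
 8  9                  ┃]     │s c
 15 16*                ┃──────┘tch
 22 23                 ┃manages da
29 30*                 ┃dinates co
                       ┃          
━━━━━━━━━━━━━━━━━━━━━━━┛          
       ┃                          
       ┗━━━━━━━━━━━━━━━━━━━━━━━━━━
                                  
                                  
                                  
                                  
                                  
                                  
                                  
                                  
                                  
                                  


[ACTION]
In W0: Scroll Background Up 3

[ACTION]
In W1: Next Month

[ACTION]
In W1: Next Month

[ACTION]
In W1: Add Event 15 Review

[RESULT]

 3  4                  ┃sure? │ co
10 11                  ┃]     │s c
 17 18                 ┃──────┘tch
24 25                  ┃manages da
31                     ┃dinates co
                       ┃          
━━━━━━━━━━━━━━━━━━━━━━━┛          
       ┃                          
       ┗━━━━━━━━━━━━━━━━━━━━━━━━━━
                                  
                                  
                                  
                                  
                                  
                                  
                                  
                                  
                                  
                                  


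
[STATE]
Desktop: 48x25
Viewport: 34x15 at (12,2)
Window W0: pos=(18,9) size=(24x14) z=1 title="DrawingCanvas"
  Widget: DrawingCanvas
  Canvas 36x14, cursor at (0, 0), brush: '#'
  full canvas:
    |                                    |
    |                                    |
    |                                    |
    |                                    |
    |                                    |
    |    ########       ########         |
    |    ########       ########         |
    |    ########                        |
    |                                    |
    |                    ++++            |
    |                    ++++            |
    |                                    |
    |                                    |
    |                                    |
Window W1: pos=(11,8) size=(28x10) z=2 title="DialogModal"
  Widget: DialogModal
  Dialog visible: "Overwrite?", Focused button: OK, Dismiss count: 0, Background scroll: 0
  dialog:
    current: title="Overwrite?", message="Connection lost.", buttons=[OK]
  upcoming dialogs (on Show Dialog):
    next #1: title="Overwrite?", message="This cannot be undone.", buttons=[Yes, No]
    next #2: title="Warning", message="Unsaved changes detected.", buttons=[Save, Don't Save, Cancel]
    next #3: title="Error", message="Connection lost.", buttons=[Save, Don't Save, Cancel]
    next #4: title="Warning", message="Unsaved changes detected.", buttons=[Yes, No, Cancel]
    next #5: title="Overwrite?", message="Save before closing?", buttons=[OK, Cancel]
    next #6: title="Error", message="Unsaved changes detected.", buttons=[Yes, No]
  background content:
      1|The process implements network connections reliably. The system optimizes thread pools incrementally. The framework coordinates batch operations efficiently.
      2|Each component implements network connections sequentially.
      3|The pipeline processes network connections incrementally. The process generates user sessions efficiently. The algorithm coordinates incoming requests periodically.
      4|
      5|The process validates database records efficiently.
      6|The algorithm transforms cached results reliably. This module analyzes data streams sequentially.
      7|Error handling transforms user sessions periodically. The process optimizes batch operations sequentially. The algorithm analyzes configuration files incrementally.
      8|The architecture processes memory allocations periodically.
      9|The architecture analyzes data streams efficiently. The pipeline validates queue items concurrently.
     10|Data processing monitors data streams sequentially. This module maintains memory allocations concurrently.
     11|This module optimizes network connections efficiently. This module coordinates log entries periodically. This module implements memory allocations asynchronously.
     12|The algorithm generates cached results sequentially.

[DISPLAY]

                                  
                                  
                                  
                                  
                                  
                                  
━━━━━━━━━━━━━━━━━━━━━━━━━━┓       
 DialogModal              ┃━━┓    
──────────────────────────┨  ┃    
The┌──────────────────┐net┃──┨    
Eac│    Overwrite?    │ts ┃  ┃    
The│ Connection lost. │net┃  ┃    
   │       [OK]       │   ┃  ┃    
The└──────────────────┘ata┃  ┃    
The algorithm transforms c┃  ┃    


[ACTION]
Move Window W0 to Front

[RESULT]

                                  
                                  
                                  
                                  
                                  
                                  
━━━━━━━━━━━━━━━━━━━━━━━━━━┓       
 Dialo┏━━━━━━━━━━━━━━━━━━━━━━┓    
──────┃ DrawingCanvas        ┃    
The┌──┠──────────────────────┨    
Eac│  ┃+                     ┃    
The│ C┃                      ┃    
   │  ┃                      ┃    
The└──┃                      ┃    
The al┃                      ┃    


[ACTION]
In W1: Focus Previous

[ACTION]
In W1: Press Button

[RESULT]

                                  
                                  
                                  
                                  
                                  
                                  
━━━━━━━━━━━━━━━━━━━━━━━━━━┓       
 Dialo┏━━━━━━━━━━━━━━━━━━━━━━┓    
──────┃ DrawingCanvas        ┃    
The pr┠──────────────────────┨    
Each c┃+                     ┃    
The pi┃                      ┃    
      ┃                      ┃    
The pr┃                      ┃    
The al┃                      ┃    


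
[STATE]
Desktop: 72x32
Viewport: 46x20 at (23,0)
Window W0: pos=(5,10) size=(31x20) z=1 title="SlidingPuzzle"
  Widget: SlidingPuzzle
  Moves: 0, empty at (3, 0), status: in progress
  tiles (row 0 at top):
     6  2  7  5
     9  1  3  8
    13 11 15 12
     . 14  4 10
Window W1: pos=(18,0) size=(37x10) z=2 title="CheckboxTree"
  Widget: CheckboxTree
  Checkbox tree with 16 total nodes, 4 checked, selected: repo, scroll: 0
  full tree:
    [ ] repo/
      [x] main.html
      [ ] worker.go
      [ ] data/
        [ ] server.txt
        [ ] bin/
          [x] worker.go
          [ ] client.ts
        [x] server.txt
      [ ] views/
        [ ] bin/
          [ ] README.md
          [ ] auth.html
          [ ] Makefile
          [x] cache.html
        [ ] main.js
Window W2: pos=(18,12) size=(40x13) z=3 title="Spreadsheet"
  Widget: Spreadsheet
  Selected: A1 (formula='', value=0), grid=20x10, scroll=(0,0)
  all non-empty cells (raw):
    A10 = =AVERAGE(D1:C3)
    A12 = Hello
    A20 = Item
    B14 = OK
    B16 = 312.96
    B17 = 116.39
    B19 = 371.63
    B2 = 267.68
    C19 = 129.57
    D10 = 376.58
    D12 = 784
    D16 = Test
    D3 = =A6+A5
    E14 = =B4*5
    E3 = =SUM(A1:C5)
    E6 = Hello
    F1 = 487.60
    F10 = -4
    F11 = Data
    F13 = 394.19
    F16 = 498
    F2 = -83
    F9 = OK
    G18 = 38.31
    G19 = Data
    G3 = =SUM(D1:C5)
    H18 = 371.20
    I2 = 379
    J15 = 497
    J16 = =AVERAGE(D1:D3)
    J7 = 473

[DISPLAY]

━━━━━━━━━━━━━━━━━━━━━━━━━━━━━━━┓              
ckboxTree                      ┃              
───────────────────────────────┨              
 repo/                         ┃              
x] main.html                   ┃              
 ] worker.go                   ┃              
-] data/                       ┃              
 [ ] server.txt                ┃              
 [-] bin/                      ┃              
━━━━━━━━━━━━━━━━━━━━━━━━━━━━━━━┛              
━━━━━━━━━━━━┓                                 
            ┃                                 
━━━━━━━━━━━━━━━━━━━━━━━━━━━━━━━━━━┓           
eadsheet                          ┃           
──────────────────────────────────┨           
                                  ┃           
   A       B       C       D      ┃           
----------------------------------┃           
     [0]       0       0       0  ┃           
       0  267.68       0       0  ┃           


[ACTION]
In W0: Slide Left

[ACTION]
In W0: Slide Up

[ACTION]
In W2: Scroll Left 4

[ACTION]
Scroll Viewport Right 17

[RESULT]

━━━━━━━━━━━━━━━━━━━━━━━━━━━━┓                 
oxTree                      ┃                 
────────────────────────────┨                 
po/                         ┃                 
main.html                   ┃                 
worker.go                   ┃                 
data/                       ┃                 
] server.txt                ┃                 
] bin/                      ┃                 
━━━━━━━━━━━━━━━━━━━━━━━━━━━━┛                 
━━━━━━━━━┓                                    
         ┃                                    
━━━━━━━━━━━━━━━━━━━━━━━━━━━━━━━┓              
sheet                          ┃              
───────────────────────────────┨              
                               ┃              
A       B       C       D      ┃              
-------------------------------┃              
  [0]       0       0       0  ┃              
    0  267.68       0       0  ┃              


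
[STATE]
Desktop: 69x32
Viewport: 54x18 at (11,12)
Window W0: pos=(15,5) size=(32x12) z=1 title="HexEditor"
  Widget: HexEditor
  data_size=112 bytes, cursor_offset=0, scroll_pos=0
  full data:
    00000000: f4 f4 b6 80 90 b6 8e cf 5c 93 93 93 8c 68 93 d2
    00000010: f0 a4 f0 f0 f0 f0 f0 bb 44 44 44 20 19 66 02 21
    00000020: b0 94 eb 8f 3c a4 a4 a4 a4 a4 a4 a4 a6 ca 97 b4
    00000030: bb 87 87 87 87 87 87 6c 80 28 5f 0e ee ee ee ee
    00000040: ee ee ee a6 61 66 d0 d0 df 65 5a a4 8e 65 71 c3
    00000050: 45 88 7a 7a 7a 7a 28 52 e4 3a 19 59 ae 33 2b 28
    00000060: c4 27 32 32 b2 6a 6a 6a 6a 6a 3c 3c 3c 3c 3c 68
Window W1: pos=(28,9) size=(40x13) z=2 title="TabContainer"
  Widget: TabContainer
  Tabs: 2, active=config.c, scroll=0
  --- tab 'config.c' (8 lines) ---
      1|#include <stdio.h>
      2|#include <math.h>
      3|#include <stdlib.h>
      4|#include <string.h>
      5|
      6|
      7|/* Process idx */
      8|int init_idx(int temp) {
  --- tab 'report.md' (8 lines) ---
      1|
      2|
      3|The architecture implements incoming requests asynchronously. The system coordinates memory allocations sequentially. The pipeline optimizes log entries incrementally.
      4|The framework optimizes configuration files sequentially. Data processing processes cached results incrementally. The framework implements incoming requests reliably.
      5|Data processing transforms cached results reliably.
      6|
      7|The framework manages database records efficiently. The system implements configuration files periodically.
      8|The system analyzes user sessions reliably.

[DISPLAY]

    ┃00000040  ee┃[config.c]│ report.md               
    ┃00000050  45┃────────────────────────────────────
    ┃00000060  c4┃#include <stdio.h>                  
    ┃            ┃#include <math.h>                   
    ┗━━━━━━━━━━━━┃#include <stdlib.h>                 
                 ┃#include <string.h>                 
                 ┃                                    
                 ┃                                    
                 ┃/* Process idx */                   
                 ┗━━━━━━━━━━━━━━━━━━━━━━━━━━━━━━━━━━━━
                                                      
                                                      
                                                      
                                                      
                                                      
                                                      
                                                      
                                                      


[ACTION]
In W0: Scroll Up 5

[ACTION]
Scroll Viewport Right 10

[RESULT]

┃00000040  ee┃[config.c]│ report.md                 ┃ 
┃00000050  45┃──────────────────────────────────────┃ 
┃00000060  c4┃#include <stdio.h>                    ┃ 
┃            ┃#include <math.h>                     ┃ 
┗━━━━━━━━━━━━┃#include <stdlib.h>                   ┃ 
             ┃#include <string.h>                   ┃ 
             ┃                                      ┃ 
             ┃                                      ┃ 
             ┃/* Process idx */                     ┃ 
             ┗━━━━━━━━━━━━━━━━━━━━━━━━━━━━━━━━━━━━━━┛ 
                                                      
                                                      
                                                      
                                                      
                                                      
                                                      
                                                      
                                                      


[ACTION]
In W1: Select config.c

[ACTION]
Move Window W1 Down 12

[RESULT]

┃00000040  ee ee ee a6 61 66 d0┃                      
┃00000050  45 88 7a 7a 7a 7a 28┃                      
┃00000060  c4 27 32 32 b2 6a 6a┃                      
┃                              ┃                      
┗━━━━━━━━━━━━━━━━━━━━━━━━━━━━━━┛                      
                                                      
                                                      
             ┏━━━━━━━━━━━━━━━━━━━━━━━━━━━━━━━━━━━━━━┓ 
             ┃ TabContainer                         ┃ 
             ┠──────────────────────────────────────┨ 
             ┃[config.c]│ report.md                 ┃ 
             ┃──────────────────────────────────────┃ 
             ┃#include <stdio.h>                    ┃ 
             ┃#include <math.h>                     ┃ 
             ┃#include <stdlib.h>                   ┃ 
             ┃#include <string.h>                   ┃ 
             ┃                                      ┃ 
             ┃                                      ┃ 


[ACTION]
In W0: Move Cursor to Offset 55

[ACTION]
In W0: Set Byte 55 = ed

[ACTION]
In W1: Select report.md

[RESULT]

┃00000040  ee ee ee a6 61 66 d0┃                      
┃00000050  45 88 7a 7a 7a 7a 28┃                      
┃00000060  c4 27 32 32 b2 6a 6a┃                      
┃                              ┃                      
┗━━━━━━━━━━━━━━━━━━━━━━━━━━━━━━┛                      
                                                      
                                                      
             ┏━━━━━━━━━━━━━━━━━━━━━━━━━━━━━━━━━━━━━━┓ 
             ┃ TabContainer                         ┃ 
             ┠──────────────────────────────────────┨ 
             ┃ config.c │[report.md]                ┃ 
             ┃──────────────────────────────────────┃ 
             ┃                                      ┃ 
             ┃                                      ┃ 
             ┃The architecture implements incoming r┃ 
             ┃The framework optimizes configuration ┃ 
             ┃Data processing transforms cached resu┃ 
             ┃                                      ┃ 


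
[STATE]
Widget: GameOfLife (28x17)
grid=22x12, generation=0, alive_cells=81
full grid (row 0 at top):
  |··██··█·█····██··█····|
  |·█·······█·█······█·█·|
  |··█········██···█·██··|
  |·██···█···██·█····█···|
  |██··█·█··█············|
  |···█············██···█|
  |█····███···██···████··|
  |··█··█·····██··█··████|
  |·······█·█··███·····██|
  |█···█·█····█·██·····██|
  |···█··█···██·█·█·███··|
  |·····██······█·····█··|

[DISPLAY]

Gen: 0                      
··██··█·█····██··█····      
·█·······█·█······█·█·      
··█········██···█·██··      
·██···█···██·█····█···      
██··█·█··█············      
···█············██···█      
█····███···██···████··      
··█··█·····██··█··████      
·······█·█··███·····██      
█···█·█····█·██·····██      
···█··█···██·█·█·███··      
·····██······█·····█··      
                            
                            
                            
                            


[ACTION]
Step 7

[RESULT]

Gen: 7                      
··██··················      
··██··················      
············██···█····      
··············█··█····      
··········██····██····      
██·······█·█·█·█······      
█····█··█·█···██······      
·█··██··███·█·········      
··██····███·██·█████··      
····███···██·█·██·███·      
····█··█··███··█····██      
·····██·······███·····      
                            
                            
                            
                            


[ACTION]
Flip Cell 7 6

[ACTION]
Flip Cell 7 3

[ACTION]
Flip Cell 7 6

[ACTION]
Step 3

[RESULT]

Gen: 10                     
··██··················      
··██··················      
······················      
···············█·██···      
··············██·██···      
██···············█····      
█·█·█·········█·█·····      
·█···█······█···█·····      
·····█······█·██······      
··█·█······█···█····██      
···██·····██····█···██      
·····█·····█····█·····      
                            
                            
                            
                            


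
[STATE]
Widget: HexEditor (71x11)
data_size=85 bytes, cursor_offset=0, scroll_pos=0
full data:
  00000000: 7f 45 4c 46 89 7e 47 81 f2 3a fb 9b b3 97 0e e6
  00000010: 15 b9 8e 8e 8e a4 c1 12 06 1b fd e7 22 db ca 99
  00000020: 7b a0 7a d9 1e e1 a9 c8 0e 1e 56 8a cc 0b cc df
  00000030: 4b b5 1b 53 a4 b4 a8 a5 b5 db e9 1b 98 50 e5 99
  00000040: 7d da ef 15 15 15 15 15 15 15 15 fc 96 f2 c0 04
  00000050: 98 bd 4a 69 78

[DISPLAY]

00000000  7F 45 4c 46 89 7e 47 81  f2 3a fb 9b b3 97 0e e6  |.ELF.~G..:
00000010  15 b9 8e 8e 8e a4 c1 12  06 1b fd e7 22 db ca 99  |..........
00000020  7b a0 7a d9 1e e1 a9 c8  0e 1e 56 8a cc 0b cc df  |{.z.......
00000030  4b b5 1b 53 a4 b4 a8 a5  b5 db e9 1b 98 50 e5 99  |K..S......
00000040  7d da ef 15 15 15 15 15  15 15 15 fc 96 f2 c0 04  |}.........
00000050  98 bd 4a 69 78                                    |..Jix     
                                                                       
                                                                       
                                                                       
                                                                       
                                                                       


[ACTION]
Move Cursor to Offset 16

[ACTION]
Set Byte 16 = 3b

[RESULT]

00000000  7f 45 4c 46 89 7e 47 81  f2 3a fb 9b b3 97 0e e6  |.ELF.~G..:
00000010  3B b9 8e 8e 8e a4 c1 12  06 1b fd e7 22 db ca 99  |;.........
00000020  7b a0 7a d9 1e e1 a9 c8  0e 1e 56 8a cc 0b cc df  |{.z.......
00000030  4b b5 1b 53 a4 b4 a8 a5  b5 db e9 1b 98 50 e5 99  |K..S......
00000040  7d da ef 15 15 15 15 15  15 15 15 fc 96 f2 c0 04  |}.........
00000050  98 bd 4a 69 78                                    |..Jix     
                                                                       
                                                                       
                                                                       
                                                                       
                                                                       


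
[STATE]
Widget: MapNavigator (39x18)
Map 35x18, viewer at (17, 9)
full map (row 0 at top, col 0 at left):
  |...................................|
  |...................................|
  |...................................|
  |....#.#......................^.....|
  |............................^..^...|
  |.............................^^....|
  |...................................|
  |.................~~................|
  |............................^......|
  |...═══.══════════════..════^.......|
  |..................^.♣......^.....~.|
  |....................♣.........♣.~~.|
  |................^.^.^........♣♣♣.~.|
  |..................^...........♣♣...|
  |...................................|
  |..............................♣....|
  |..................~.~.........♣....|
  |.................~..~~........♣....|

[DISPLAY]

  ...................................  
  ...................................  
  ...................................  
  ....#.#......................^.....  
  ............................^..^...  
  .............................^^....  
  ...................................  
  .................~~................  
  ............................^......  
  ...═══.══════════@═══..════^.......  
  ..................^.♣......^.....~.  
  ....................♣.........♣.~~.  
  ................^.^.^........♣♣♣.~.  
  ..................^...........♣♣...  
  ...................................  
  ..............................♣....  
  ..................~.~.........♣....  
  .................~..~~........♣....  


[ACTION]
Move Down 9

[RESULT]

  ............................^......  
  ...═══.══════════════..════^.......  
  ..................^.♣......^.....~.  
  ....................♣.........♣.~~.  
  ................^.^.^........♣♣♣.~.  
  ..................^...........♣♣...  
  ...................................  
  ..............................♣....  
  ..................~.~.........♣....  
  .................@..~~........♣....  
                                       
                                       
                                       
                                       
                                       
                                       
                                       
                                       


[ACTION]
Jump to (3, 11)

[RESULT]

                .......................
                ....#.#................
                .......................
                .......................
                .......................
                .................~~....
                .......................
                ...═══.══════════════..
                ..................^.♣..
                ...@................♣..
                ................^.^.^..
                ..................^....
                .......................
                .......................
                ..................~.~..
                .................~..~~.
                                       
                                       


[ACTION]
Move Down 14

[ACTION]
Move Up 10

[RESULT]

                                       
                                       
                .......................
                .......................
                .......................
                ....#.#................
                .......................
                .......................
                .......................
                ...@.............~~....
                .......................
                ...═══.══════════════..
                ..................^.♣..
                ....................♣..
                ................^.^.^..
                ..................^....
                .......................
                .......................


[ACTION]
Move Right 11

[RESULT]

                                       
                                       
     ..................................
     ..................................
     ..................................
     ....#.#......................^....
     ............................^..^..
     .............................^^...
     ..................................
     ..............@..~~...............
     ............................^.....
     ...═══.══════════════..════^......
     ..................^.♣......^.....~
     ....................♣.........♣.~~
     ................^.^.^........♣♣♣.~
     ..................^...........♣♣..
     ..................................
     ..............................♣...


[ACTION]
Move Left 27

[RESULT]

                                       
                                       
                   ....................
                   ....................
                   ....................
                   ....#.#.............
                   ....................
                   ....................
                   ....................
                   @................~~.
                   ....................
                   ...═══.═════════════
                   ..................^.
                   ....................
                   ................^.^.
                   ..................^.
                   ....................
                   ....................


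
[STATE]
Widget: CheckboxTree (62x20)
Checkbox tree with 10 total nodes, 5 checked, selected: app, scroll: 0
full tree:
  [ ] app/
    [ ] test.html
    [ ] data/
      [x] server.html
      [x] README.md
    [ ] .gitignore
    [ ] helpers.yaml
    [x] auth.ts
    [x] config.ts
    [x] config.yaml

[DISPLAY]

>[-] app/                                                     
   [ ] test.html                                              
   [x] data/                                                  
     [x] server.html                                          
     [x] README.md                                            
   [ ] .gitignore                                             
   [ ] helpers.yaml                                           
   [x] auth.ts                                                
   [x] config.ts                                              
   [x] config.yaml                                            
                                                              
                                                              
                                                              
                                                              
                                                              
                                                              
                                                              
                                                              
                                                              
                                                              


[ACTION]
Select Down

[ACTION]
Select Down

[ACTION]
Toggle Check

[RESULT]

 [-] app/                                                     
   [ ] test.html                                              
>  [ ] data/                                                  
     [ ] server.html                                          
     [ ] README.md                                            
   [ ] .gitignore                                             
   [ ] helpers.yaml                                           
   [x] auth.ts                                                
   [x] config.ts                                              
   [x] config.yaml                                            
                                                              
                                                              
                                                              
                                                              
                                                              
                                                              
                                                              
                                                              
                                                              
                                                              


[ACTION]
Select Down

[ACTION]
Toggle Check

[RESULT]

 [-] app/                                                     
   [ ] test.html                                              
   [-] data/                                                  
>    [x] server.html                                          
     [ ] README.md                                            
   [ ] .gitignore                                             
   [ ] helpers.yaml                                           
   [x] auth.ts                                                
   [x] config.ts                                              
   [x] config.yaml                                            
                                                              
                                                              
                                                              
                                                              
                                                              
                                                              
                                                              
                                                              
                                                              
                                                              


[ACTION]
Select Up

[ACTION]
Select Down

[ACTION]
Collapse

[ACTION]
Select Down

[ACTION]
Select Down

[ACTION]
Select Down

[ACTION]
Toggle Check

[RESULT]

 [-] app/                                                     
   [ ] test.html                                              
   [-] data/                                                  
     [x] server.html                                          
     [ ] README.md                                            
   [ ] .gitignore                                             
>  [x] helpers.yaml                                           
   [x] auth.ts                                                
   [x] config.ts                                              
   [x] config.yaml                                            
                                                              
                                                              
                                                              
                                                              
                                                              
                                                              
                                                              
                                                              
                                                              
                                                              
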